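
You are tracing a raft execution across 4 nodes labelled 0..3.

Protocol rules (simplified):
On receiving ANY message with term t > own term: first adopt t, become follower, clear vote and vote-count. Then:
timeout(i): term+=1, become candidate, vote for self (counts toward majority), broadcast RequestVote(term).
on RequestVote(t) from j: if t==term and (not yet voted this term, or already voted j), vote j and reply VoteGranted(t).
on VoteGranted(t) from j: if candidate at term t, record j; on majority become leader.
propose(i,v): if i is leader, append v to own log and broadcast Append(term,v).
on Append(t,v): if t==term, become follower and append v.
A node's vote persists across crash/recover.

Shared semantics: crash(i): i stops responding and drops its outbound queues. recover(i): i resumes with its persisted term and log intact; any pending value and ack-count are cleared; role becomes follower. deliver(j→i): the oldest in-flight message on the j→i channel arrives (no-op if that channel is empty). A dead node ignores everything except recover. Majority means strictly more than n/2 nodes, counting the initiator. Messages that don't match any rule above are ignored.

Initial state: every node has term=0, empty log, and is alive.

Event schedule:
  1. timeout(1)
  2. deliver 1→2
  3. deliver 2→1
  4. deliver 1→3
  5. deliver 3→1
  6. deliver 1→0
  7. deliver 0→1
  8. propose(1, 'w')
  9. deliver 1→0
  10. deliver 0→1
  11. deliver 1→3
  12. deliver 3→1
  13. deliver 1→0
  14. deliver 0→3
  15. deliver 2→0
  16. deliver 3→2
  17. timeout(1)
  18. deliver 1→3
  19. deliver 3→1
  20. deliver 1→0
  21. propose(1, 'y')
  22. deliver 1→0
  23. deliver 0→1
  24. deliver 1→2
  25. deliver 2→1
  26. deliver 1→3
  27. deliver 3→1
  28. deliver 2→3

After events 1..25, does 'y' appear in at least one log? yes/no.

[1] timeout(1) → N1(cand t1 [-])
[2] deliver 1→2 → N2(foll t1 [-])
[3] deliver 2→1 → ∅
[4] deliver 1→3 → N3(foll t1 [-])
[5] deliver 3→1 → N1(lead t1 [-])
[6] deliver 1→0 → N0(foll t1 [-])
[7] deliver 0→1 → ∅
[8] propose(1,'w') → N1(lead t1 [w])
[9] deliver 1→0 → N0(foll t1 [w])
[10] deliver 0→1 → ∅
[11] deliver 1→3 → N3(foll t1 [w])
[12] deliver 3→1 → ∅
[13] deliver 1→0 → ∅
[14] deliver 0→3 → ∅
[15] deliver 2→0 → ∅
[16] deliver 3→2 → ∅
[17] timeout(1) → N1(cand t2 [w])
[18] deliver 1→3 → N3(foll t2 [w])
[19] deliver 3→1 → ∅
[20] deliver 1→0 → N0(foll t2 [w])
[21] propose(1,'y') → ∅
[22] deliver 1→0 → ∅
[23] deliver 0→1 → N1(lead t2 [w])
[24] deliver 1→2 → N2(foll t1 [w])
[25] deliver 2→1 → ∅

no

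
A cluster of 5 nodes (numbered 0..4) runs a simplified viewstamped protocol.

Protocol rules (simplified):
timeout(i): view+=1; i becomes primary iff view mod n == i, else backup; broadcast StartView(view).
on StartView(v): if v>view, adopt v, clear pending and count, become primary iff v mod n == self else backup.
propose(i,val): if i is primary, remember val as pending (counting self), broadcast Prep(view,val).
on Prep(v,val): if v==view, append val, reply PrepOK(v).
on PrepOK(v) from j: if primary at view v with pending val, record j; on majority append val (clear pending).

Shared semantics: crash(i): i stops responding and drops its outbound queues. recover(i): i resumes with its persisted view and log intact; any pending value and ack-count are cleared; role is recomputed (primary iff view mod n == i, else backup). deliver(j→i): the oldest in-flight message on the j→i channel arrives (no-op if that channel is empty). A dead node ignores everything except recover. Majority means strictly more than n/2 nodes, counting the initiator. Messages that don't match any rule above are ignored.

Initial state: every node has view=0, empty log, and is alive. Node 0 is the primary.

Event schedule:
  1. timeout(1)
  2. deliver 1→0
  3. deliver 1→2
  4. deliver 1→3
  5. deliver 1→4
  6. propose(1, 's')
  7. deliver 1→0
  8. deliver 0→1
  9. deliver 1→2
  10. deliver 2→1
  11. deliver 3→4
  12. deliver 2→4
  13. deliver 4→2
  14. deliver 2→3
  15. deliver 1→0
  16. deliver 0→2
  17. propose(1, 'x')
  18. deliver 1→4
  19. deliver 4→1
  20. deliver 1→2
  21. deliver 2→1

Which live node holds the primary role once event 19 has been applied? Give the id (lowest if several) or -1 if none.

after 1 — timeout(1): n1:prim/v1/[-]
after 2 — deliver 1→0: n0:back/v1/[-]
after 3 — deliver 1→2: n2:back/v1/[-]
after 4 — deliver 1→3: n3:back/v1/[-]
after 5 — deliver 1→4: n4:back/v1/[-]
after 6 — propose(1,'s'): ·
after 7 — deliver 1→0: n0:back/v1/[s]
after 8 — deliver 0→1: ·
after 9 — deliver 1→2: n2:back/v1/[s]
after 10 — deliver 2→1: n1:prim/v1/[s]
after 11 — deliver 3→4: ·
after 12 — deliver 2→4: ·
after 13 — deliver 4→2: ·
after 14 — deliver 2→3: ·
after 15 — deliver 1→0: ·
after 16 — deliver 0→2: ·
after 17 — propose(1,'x'): ·
after 18 — deliver 1→4: n4:back/v1/[s]
after 19 — deliver 4→1: ·

1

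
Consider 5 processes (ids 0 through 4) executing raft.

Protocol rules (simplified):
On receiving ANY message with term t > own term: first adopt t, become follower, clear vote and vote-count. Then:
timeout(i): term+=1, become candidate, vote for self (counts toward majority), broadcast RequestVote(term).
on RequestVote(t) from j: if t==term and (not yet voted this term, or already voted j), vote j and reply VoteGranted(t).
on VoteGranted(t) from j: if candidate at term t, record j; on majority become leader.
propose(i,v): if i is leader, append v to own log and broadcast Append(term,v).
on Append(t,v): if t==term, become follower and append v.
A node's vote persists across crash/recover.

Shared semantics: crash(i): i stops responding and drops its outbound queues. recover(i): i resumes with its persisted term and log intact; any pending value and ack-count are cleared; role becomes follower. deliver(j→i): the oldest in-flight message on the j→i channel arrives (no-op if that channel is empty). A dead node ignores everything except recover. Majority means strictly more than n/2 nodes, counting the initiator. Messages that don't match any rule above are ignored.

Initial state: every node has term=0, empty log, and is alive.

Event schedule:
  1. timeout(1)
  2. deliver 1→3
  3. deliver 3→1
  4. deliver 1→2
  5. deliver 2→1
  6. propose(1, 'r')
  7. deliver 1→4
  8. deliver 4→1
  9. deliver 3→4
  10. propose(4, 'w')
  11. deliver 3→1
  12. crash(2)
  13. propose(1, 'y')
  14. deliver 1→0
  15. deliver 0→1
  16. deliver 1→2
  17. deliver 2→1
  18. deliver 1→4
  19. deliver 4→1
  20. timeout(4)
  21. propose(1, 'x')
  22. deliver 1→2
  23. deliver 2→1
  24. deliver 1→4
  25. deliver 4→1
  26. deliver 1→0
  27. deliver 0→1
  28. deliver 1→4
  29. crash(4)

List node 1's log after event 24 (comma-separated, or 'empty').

e1 timeout(1): 1[cand,t=1,-]
e2 deliver 1→3: 3[foll,t=1,-]
e3 deliver 3→1: ·
e4 deliver 1→2: 2[foll,t=1,-]
e5 deliver 2→1: 1[lead,t=1,-]
e6 propose(1,'r'): 1[lead,t=1,r]
e7 deliver 1→4: 4[foll,t=1,-]
e8 deliver 4→1: ·
e9 deliver 3→4: ·
e10 propose(4,'w'): ·
e11 deliver 3→1: ·
e12 crash(2): 2[✗foll,t=1,-]
e13 propose(1,'y'): 1[lead,t=1,r,y]
e14 deliver 1→0: 0[foll,t=1,-]
e15 deliver 0→1: ·
e16 deliver 1→2: ·
e17 deliver 2→1: ·
e18 deliver 1→4: 4[foll,t=1,r]
e19 deliver 4→1: ·
e20 timeout(4): 4[cand,t=2,r]
e21 propose(1,'x'): 1[lead,t=1,r,y,x]
e22 deliver 1→2: ·
e23 deliver 2→1: ·
e24 deliver 1→4: ·

r,y,x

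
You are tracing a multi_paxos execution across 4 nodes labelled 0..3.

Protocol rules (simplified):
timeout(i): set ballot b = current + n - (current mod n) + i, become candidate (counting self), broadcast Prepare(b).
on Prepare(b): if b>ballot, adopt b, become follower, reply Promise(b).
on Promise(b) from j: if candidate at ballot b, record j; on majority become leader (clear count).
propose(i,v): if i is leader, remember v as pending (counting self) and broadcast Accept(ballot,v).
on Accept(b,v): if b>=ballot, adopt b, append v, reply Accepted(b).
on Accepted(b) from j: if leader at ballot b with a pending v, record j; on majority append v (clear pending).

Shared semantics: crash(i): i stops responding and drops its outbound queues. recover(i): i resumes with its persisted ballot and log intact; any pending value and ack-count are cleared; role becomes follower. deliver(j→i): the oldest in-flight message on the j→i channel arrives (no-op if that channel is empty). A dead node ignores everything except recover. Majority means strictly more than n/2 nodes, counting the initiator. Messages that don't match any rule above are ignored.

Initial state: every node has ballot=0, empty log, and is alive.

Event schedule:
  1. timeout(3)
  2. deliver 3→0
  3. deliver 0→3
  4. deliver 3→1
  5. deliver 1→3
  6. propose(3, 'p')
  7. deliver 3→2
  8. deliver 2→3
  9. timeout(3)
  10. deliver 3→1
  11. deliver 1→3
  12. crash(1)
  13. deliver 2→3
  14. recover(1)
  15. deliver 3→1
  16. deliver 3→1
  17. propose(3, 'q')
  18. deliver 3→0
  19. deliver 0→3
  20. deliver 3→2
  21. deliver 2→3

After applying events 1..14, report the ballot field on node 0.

e1 timeout(3): 3[cand,b=7,-]
e2 deliver 3→0: 0[foll,b=7,-]
e3 deliver 0→3: ·
e4 deliver 3→1: 1[foll,b=7,-]
e5 deliver 1→3: 3[lead,b=7,-]
e6 propose(3,'p'): ·
e7 deliver 3→2: 2[foll,b=7,-]
e8 deliver 2→3: ·
e9 timeout(3): 3[cand,b=11,-]
e10 deliver 3→1: 1[foll,b=7,p]
e11 deliver 1→3: ·
e12 crash(1): 1[✗foll,b=7,p]
e13 deliver 2→3: ·
e14 recover(1): 1[foll,b=7,p]

7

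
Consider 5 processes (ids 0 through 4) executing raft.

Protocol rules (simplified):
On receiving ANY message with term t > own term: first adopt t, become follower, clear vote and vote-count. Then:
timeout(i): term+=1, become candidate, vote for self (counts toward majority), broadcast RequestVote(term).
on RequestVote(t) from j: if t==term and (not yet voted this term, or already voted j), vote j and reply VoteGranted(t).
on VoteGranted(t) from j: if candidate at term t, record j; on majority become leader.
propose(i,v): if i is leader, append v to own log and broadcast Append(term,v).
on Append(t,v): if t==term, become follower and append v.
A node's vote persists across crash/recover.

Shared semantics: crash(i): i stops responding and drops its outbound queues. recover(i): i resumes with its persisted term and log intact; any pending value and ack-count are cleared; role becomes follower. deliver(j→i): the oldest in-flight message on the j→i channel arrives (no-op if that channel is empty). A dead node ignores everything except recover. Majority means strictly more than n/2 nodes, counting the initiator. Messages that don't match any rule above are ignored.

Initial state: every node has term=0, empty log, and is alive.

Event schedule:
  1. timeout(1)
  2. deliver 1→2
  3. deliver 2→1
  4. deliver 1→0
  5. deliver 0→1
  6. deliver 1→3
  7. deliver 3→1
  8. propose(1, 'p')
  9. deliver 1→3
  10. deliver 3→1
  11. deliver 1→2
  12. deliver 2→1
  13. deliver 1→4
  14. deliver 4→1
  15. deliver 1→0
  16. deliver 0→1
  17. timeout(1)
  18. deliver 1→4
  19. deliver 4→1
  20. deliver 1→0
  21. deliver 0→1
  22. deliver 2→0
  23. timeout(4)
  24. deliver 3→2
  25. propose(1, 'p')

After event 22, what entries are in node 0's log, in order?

p

[1] timeout(1) → N1(cand t1 [-])
[2] deliver 1→2 → N2(foll t1 [-])
[3] deliver 2→1 → ∅
[4] deliver 1→0 → N0(foll t1 [-])
[5] deliver 0→1 → N1(lead t1 [-])
[6] deliver 1→3 → N3(foll t1 [-])
[7] deliver 3→1 → ∅
[8] propose(1,'p') → N1(lead t1 [p])
[9] deliver 1→3 → N3(foll t1 [p])
[10] deliver 3→1 → ∅
[11] deliver 1→2 → N2(foll t1 [p])
[12] deliver 2→1 → ∅
[13] deliver 1→4 → N4(foll t1 [-])
[14] deliver 4→1 → ∅
[15] deliver 1→0 → N0(foll t1 [p])
[16] deliver 0→1 → ∅
[17] timeout(1) → N1(cand t2 [p])
[18] deliver 1→4 → N4(foll t1 [p])
[19] deliver 4→1 → ∅
[20] deliver 1→0 → N0(foll t2 [p])
[21] deliver 0→1 → ∅
[22] deliver 2→0 → ∅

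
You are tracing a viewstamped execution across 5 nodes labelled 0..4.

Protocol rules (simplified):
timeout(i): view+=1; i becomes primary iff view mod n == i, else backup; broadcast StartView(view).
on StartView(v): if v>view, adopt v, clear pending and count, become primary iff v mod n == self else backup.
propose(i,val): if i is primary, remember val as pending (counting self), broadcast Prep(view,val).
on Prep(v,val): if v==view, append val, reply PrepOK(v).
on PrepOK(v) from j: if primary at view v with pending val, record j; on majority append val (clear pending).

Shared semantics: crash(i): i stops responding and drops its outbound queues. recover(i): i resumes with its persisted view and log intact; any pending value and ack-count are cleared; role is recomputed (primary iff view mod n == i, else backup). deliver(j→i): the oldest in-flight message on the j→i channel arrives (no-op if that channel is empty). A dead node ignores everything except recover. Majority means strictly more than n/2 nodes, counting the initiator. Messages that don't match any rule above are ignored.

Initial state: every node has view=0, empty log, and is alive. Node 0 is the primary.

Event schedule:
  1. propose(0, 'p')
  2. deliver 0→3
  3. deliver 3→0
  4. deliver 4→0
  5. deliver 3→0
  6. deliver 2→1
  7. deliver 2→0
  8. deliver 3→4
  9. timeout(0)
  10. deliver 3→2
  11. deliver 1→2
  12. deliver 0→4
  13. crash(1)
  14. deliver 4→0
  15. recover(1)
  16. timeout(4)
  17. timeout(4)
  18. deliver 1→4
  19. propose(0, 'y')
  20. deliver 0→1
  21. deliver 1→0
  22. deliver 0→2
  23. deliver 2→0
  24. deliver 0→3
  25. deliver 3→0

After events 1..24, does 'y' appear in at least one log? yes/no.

no

step 1 propose(0,'p'): —
step 2 deliver 0→3: 3={back,v=0,log=p}
step 3 deliver 3→0: —
step 4 deliver 4→0: —
step 5 deliver 3→0: —
step 6 deliver 2→1: —
step 7 deliver 2→0: —
step 8 deliver 3→4: —
step 9 timeout(0): 0={back,v=1,log=-}
step 10 deliver 3→2: —
step 11 deliver 1→2: —
step 12 deliver 0→4: 4={back,v=0,log=p}
step 13 crash(1): 1={✗back,v=0,log=-}
step 14 deliver 4→0: —
step 15 recover(1): 1={back,v=0,log=-}
step 16 timeout(4): 4={back,v=1,log=p}
step 17 timeout(4): 4={back,v=2,log=p}
step 18 deliver 1→4: —
step 19 propose(0,'y'): —
step 20 deliver 0→1: 1={back,v=0,log=p}
step 21 deliver 1→0: —
step 22 deliver 0→2: 2={back,v=0,log=p}
step 23 deliver 2→0: —
step 24 deliver 0→3: 3={back,v=1,log=p}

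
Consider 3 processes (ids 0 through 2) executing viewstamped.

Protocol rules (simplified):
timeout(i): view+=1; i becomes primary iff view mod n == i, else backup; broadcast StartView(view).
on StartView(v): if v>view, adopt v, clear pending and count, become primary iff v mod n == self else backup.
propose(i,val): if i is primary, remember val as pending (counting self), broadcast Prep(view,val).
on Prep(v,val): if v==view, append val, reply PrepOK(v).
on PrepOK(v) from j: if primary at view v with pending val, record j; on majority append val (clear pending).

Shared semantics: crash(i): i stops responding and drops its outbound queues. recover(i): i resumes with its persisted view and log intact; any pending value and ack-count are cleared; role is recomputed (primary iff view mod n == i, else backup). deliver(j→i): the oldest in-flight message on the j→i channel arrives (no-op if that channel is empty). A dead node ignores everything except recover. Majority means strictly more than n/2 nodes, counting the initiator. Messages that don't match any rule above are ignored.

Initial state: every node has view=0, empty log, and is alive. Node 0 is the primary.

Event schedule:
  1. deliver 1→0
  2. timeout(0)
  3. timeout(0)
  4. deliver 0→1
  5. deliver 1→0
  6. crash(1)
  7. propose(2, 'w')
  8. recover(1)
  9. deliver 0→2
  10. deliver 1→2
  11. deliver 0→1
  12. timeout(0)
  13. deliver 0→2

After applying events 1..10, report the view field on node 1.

1. deliver 1→0:  nop
2. timeout(0):  <0:back v1 ->
3. timeout(0):  <0:back v2 ->
4. deliver 0→1:  <1:prim v1 ->
5. deliver 1→0:  nop
6. crash(1):  <1:✗prim v1 ->
7. propose(2,'w'):  nop
8. recover(1):  <1:prim v1 ->
9. deliver 0→2:  <2:back v1 ->
10. deliver 1→2:  nop

1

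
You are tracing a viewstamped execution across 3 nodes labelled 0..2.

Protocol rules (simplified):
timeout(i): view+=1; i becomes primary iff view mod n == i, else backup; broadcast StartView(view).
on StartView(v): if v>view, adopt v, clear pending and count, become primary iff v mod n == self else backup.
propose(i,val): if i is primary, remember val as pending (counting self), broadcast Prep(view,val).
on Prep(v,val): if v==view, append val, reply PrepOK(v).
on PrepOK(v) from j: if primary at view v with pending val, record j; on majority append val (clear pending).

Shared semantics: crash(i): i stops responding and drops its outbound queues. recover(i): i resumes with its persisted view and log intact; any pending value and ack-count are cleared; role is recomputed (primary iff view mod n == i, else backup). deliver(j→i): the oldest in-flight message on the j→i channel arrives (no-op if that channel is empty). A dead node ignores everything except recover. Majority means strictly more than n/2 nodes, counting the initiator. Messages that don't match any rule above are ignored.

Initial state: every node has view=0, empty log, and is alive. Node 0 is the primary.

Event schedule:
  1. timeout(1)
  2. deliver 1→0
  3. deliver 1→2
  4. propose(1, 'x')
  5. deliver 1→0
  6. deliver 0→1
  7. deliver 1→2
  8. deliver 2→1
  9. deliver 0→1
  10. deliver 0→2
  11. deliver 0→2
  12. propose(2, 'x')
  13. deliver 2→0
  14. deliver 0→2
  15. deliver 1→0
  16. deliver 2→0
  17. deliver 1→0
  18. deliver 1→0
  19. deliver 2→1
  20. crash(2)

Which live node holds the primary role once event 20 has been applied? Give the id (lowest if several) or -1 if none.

step 1 timeout(1): 1={prim,v=1,log=-}
step 2 deliver 1→0: 0={back,v=1,log=-}
step 3 deliver 1→2: 2={back,v=1,log=-}
step 4 propose(1,'x'): —
step 5 deliver 1→0: 0={back,v=1,log=x}
step 6 deliver 0→1: 1={prim,v=1,log=x}
step 7 deliver 1→2: 2={back,v=1,log=x}
step 8 deliver 2→1: —
step 9 deliver 0→1: —
step 10 deliver 0→2: —
step 11 deliver 0→2: —
step 12 propose(2,'x'): —
step 13 deliver 2→0: —
step 14 deliver 0→2: —
step 15 deliver 1→0: —
step 16 deliver 2→0: —
step 17 deliver 1→0: —
step 18 deliver 1→0: —
step 19 deliver 2→1: —
step 20 crash(2): 2={✗back,v=1,log=x}

1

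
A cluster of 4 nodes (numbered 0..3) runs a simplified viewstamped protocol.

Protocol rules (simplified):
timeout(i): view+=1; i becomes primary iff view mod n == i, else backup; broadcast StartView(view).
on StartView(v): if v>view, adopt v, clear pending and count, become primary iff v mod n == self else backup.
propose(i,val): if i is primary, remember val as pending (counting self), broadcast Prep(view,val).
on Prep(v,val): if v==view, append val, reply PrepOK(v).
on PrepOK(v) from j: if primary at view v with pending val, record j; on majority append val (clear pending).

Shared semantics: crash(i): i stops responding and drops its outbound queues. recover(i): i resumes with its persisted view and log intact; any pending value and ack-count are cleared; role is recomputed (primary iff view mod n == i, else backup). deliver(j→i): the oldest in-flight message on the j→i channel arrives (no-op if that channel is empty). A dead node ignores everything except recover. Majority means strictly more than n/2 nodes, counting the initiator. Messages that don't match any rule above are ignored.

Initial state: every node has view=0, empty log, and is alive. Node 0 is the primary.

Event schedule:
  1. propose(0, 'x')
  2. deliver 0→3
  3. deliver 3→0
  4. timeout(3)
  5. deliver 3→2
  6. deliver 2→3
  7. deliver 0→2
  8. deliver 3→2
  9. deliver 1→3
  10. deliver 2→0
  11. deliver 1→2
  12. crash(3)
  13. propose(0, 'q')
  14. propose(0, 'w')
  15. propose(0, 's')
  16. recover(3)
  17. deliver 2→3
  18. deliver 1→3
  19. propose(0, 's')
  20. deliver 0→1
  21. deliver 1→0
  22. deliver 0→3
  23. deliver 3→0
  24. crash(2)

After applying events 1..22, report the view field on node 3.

step 1 propose(0,'x'): —
step 2 deliver 0→3: 3={back,v=0,log=x}
step 3 deliver 3→0: —
step 4 timeout(3): 3={back,v=1,log=x}
step 5 deliver 3→2: 2={back,v=1,log=-}
step 6 deliver 2→3: —
step 7 deliver 0→2: —
step 8 deliver 3→2: —
step 9 deliver 1→3: —
step 10 deliver 2→0: —
step 11 deliver 1→2: —
step 12 crash(3): 3={✗back,v=1,log=x}
step 13 propose(0,'q'): —
step 14 propose(0,'w'): —
step 15 propose(0,'s'): —
step 16 recover(3): 3={back,v=1,log=x}
step 17 deliver 2→3: —
step 18 deliver 1→3: —
step 19 propose(0,'s'): —
step 20 deliver 0→1: 1={back,v=0,log=x}
step 21 deliver 1→0: —
step 22 deliver 0→3: —

1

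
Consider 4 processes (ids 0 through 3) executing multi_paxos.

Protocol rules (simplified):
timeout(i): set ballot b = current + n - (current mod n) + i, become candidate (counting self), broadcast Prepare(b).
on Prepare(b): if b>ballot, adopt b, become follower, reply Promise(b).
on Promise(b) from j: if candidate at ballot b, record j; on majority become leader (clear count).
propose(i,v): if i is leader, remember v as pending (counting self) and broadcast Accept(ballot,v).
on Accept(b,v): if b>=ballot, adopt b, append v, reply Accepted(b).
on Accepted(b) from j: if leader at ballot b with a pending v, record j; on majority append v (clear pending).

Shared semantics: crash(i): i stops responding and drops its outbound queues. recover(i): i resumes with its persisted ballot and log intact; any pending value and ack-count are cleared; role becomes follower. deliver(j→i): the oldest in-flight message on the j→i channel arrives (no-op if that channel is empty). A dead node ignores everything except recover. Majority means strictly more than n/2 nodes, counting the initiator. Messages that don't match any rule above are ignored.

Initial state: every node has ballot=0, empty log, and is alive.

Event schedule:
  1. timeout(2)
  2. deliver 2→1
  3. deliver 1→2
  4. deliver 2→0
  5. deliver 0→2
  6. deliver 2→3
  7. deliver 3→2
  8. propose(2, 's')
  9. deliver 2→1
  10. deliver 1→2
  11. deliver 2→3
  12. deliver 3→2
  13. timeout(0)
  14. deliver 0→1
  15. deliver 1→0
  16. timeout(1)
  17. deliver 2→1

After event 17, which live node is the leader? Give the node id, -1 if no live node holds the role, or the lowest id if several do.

2

[1] timeout(2) → N2(cand b6 [-])
[2] deliver 2→1 → N1(foll b6 [-])
[3] deliver 1→2 → ∅
[4] deliver 2→0 → N0(foll b6 [-])
[5] deliver 0→2 → N2(lead b6 [-])
[6] deliver 2→3 → N3(foll b6 [-])
[7] deliver 3→2 → ∅
[8] propose(2,'s') → ∅
[9] deliver 2→1 → N1(foll b6 [s])
[10] deliver 1→2 → ∅
[11] deliver 2→3 → N3(foll b6 [s])
[12] deliver 3→2 → N2(lead b6 [s])
[13] timeout(0) → N0(cand b8 [-])
[14] deliver 0→1 → N1(foll b8 [s])
[15] deliver 1→0 → ∅
[16] timeout(1) → N1(cand b13 [s])
[17] deliver 2→1 → ∅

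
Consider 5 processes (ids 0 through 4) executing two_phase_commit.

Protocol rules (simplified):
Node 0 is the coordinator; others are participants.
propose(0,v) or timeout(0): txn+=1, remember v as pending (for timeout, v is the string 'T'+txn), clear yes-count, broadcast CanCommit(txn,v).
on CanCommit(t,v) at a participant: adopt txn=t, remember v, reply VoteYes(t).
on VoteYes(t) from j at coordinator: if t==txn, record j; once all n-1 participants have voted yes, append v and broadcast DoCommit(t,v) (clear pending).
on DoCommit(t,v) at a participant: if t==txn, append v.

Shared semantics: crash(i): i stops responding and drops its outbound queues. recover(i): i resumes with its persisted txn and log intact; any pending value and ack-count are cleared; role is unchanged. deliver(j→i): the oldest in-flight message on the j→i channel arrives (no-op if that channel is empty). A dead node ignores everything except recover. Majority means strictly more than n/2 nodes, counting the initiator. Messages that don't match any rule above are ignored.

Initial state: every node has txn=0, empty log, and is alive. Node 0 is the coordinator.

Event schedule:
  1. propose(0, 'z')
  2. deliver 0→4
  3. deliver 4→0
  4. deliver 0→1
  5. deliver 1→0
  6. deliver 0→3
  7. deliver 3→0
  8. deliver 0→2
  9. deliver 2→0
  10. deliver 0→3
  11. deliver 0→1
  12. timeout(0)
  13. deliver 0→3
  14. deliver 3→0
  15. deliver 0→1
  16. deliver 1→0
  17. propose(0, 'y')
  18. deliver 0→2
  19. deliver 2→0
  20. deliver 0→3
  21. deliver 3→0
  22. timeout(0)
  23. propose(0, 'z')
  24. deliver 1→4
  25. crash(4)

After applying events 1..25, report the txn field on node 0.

5

after 1 — propose(0,'z'): n0:coor/t1/[-]
after 2 — deliver 0→4: n4:part/t1/[-]
after 3 — deliver 4→0: ·
after 4 — deliver 0→1: n1:part/t1/[-]
after 5 — deliver 1→0: ·
after 6 — deliver 0→3: n3:part/t1/[-]
after 7 — deliver 3→0: ·
after 8 — deliver 0→2: n2:part/t1/[-]
after 9 — deliver 2→0: n0:coor/t1/[z]
after 10 — deliver 0→3: n3:part/t1/[z]
after 11 — deliver 0→1: n1:part/t1/[z]
after 12 — timeout(0): n0:coor/t2/[z]
after 13 — deliver 0→3: n3:part/t2/[z]
after 14 — deliver 3→0: ·
after 15 — deliver 0→1: n1:part/t2/[z]
after 16 — deliver 1→0: ·
after 17 — propose(0,'y'): n0:coor/t3/[z]
after 18 — deliver 0→2: n2:part/t1/[z]
after 19 — deliver 2→0: ·
after 20 — deliver 0→3: n3:part/t3/[z]
after 21 — deliver 3→0: ·
after 22 — timeout(0): n0:coor/t4/[z]
after 23 — propose(0,'z'): n0:coor/t5/[z]
after 24 — deliver 1→4: ·
after 25 — crash(4): n4:✗part/t1/[-]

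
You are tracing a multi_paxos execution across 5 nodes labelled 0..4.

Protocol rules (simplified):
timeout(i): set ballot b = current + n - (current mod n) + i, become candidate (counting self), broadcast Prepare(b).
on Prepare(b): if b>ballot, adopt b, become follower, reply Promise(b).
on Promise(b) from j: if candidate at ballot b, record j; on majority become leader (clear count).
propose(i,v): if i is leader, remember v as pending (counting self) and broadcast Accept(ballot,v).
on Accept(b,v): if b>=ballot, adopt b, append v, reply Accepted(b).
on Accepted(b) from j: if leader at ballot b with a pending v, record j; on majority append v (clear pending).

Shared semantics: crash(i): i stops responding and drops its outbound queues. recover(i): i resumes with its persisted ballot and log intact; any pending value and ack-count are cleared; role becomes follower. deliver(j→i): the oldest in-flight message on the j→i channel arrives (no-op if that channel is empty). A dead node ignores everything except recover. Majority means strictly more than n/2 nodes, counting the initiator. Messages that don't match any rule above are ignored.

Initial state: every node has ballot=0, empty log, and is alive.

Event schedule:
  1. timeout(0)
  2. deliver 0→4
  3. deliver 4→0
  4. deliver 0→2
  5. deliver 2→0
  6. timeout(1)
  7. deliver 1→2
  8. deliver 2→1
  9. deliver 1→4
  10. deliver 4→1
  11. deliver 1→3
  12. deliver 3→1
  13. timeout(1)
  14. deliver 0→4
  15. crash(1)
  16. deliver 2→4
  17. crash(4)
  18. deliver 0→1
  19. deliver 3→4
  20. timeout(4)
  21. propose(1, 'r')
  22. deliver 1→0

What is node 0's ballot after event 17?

5

e1 timeout(0): 0[cand,b=5,-]
e2 deliver 0→4: 4[foll,b=5,-]
e3 deliver 4→0: ·
e4 deliver 0→2: 2[foll,b=5,-]
e5 deliver 2→0: 0[lead,b=5,-]
e6 timeout(1): 1[cand,b=6,-]
e7 deliver 1→2: 2[foll,b=6,-]
e8 deliver 2→1: ·
e9 deliver 1→4: 4[foll,b=6,-]
e10 deliver 4→1: 1[lead,b=6,-]
e11 deliver 1→3: 3[foll,b=6,-]
e12 deliver 3→1: ·
e13 timeout(1): 1[cand,b=11,-]
e14 deliver 0→4: ·
e15 crash(1): 1[✗cand,b=11,-]
e16 deliver 2→4: ·
e17 crash(4): 4[✗foll,b=6,-]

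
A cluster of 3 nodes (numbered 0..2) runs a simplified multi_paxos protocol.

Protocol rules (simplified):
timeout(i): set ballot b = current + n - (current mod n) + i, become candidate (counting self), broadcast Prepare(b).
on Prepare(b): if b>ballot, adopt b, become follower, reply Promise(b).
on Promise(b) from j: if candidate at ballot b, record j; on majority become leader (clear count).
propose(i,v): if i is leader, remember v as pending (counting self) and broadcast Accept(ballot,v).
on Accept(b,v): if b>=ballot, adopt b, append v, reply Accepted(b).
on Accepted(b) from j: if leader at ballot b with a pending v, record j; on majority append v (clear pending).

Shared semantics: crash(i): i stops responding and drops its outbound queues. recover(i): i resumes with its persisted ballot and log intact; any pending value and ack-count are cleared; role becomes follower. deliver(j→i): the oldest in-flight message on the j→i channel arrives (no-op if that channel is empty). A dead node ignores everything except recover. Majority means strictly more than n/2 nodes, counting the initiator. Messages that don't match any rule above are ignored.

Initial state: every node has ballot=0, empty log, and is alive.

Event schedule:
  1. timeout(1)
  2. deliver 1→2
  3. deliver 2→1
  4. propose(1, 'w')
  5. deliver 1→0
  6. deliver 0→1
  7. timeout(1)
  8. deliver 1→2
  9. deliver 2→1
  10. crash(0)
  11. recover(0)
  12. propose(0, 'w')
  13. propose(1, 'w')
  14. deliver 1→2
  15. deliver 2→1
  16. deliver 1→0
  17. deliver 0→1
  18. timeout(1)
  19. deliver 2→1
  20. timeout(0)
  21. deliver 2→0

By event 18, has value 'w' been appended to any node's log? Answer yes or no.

e1 timeout(1): 1[cand,b=4,-]
e2 deliver 1→2: 2[foll,b=4,-]
e3 deliver 2→1: 1[lead,b=4,-]
e4 propose(1,'w'): ·
e5 deliver 1→0: 0[foll,b=4,-]
e6 deliver 0→1: ·
e7 timeout(1): 1[cand,b=7,-]
e8 deliver 1→2: 2[foll,b=4,w]
e9 deliver 2→1: ·
e10 crash(0): 0[✗foll,b=4,-]
e11 recover(0): 0[foll,b=4,-]
e12 propose(0,'w'): ·
e13 propose(1,'w'): ·
e14 deliver 1→2: 2[foll,b=7,w]
e15 deliver 2→1: 1[lead,b=7,-]
e16 deliver 1→0: 0[foll,b=4,w]
e17 deliver 0→1: ·
e18 timeout(1): 1[cand,b=10,-]

yes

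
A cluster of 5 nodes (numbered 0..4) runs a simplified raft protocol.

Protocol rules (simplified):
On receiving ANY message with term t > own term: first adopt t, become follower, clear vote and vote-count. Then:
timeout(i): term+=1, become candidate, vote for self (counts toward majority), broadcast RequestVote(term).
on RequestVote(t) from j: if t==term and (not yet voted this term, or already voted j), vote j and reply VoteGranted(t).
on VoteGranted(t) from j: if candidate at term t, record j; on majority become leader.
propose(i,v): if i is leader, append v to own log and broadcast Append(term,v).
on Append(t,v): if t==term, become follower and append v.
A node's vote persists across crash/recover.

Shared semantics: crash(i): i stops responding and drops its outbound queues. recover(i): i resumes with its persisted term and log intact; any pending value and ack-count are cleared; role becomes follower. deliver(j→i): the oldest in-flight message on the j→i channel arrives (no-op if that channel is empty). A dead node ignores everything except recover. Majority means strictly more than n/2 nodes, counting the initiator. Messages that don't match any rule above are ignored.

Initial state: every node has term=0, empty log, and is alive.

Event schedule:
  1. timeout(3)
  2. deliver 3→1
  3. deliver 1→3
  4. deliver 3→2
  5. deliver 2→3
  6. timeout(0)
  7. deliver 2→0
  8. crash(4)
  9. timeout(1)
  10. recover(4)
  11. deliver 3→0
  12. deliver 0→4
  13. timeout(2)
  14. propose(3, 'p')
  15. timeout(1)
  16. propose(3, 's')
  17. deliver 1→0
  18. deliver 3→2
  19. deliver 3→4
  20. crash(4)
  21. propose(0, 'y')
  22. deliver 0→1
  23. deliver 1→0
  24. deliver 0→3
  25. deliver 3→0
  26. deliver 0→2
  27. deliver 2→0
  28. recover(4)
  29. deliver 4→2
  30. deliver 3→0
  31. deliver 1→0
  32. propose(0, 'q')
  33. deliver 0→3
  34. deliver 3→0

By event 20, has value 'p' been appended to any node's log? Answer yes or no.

yes

[1] timeout(3) → N3(cand t1 [-])
[2] deliver 3→1 → N1(foll t1 [-])
[3] deliver 1→3 → ∅
[4] deliver 3→2 → N2(foll t1 [-])
[5] deliver 2→3 → N3(lead t1 [-])
[6] timeout(0) → N0(cand t1 [-])
[7] deliver 2→0 → ∅
[8] crash(4) → N4(✗foll t0 [-])
[9] timeout(1) → N1(cand t2 [-])
[10] recover(4) → N4(foll t0 [-])
[11] deliver 3→0 → ∅
[12] deliver 0→4 → N4(foll t1 [-])
[13] timeout(2) → N2(cand t2 [-])
[14] propose(3,'p') → N3(lead t1 [p])
[15] timeout(1) → N1(cand t3 [-])
[16] propose(3,'s') → N3(lead t1 [p,s])
[17] deliver 1→0 → N0(foll t2 [-])
[18] deliver 3→2 → ∅
[19] deliver 3→4 → ∅
[20] crash(4) → N4(✗foll t1 [-])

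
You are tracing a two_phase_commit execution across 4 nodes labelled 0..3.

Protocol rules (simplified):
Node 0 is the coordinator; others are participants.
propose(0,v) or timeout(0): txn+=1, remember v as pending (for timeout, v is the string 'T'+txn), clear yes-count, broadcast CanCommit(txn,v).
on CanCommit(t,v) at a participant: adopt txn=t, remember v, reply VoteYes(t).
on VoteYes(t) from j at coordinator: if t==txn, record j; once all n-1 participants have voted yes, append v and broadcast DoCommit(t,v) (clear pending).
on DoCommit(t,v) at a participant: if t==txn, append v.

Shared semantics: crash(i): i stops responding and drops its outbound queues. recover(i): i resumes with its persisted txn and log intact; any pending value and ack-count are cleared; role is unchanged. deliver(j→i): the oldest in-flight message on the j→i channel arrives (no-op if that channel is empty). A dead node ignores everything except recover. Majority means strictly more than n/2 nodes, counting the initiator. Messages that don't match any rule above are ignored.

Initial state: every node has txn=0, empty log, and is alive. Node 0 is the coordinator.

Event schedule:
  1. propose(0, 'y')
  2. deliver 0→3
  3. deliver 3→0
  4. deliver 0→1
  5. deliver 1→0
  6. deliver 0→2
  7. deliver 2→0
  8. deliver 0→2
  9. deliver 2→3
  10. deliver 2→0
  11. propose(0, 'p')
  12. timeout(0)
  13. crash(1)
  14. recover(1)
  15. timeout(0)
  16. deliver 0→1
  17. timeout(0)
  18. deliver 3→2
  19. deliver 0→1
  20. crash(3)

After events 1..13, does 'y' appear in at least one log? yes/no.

after 1 — propose(0,'y'): n0:coor/t1/[-]
after 2 — deliver 0→3: n3:part/t1/[-]
after 3 — deliver 3→0: ·
after 4 — deliver 0→1: n1:part/t1/[-]
after 5 — deliver 1→0: ·
after 6 — deliver 0→2: n2:part/t1/[-]
after 7 — deliver 2→0: n0:coor/t1/[y]
after 8 — deliver 0→2: n2:part/t1/[y]
after 9 — deliver 2→3: ·
after 10 — deliver 2→0: ·
after 11 — propose(0,'p'): n0:coor/t2/[y]
after 12 — timeout(0): n0:coor/t3/[y]
after 13 — crash(1): n1:✗part/t1/[-]

yes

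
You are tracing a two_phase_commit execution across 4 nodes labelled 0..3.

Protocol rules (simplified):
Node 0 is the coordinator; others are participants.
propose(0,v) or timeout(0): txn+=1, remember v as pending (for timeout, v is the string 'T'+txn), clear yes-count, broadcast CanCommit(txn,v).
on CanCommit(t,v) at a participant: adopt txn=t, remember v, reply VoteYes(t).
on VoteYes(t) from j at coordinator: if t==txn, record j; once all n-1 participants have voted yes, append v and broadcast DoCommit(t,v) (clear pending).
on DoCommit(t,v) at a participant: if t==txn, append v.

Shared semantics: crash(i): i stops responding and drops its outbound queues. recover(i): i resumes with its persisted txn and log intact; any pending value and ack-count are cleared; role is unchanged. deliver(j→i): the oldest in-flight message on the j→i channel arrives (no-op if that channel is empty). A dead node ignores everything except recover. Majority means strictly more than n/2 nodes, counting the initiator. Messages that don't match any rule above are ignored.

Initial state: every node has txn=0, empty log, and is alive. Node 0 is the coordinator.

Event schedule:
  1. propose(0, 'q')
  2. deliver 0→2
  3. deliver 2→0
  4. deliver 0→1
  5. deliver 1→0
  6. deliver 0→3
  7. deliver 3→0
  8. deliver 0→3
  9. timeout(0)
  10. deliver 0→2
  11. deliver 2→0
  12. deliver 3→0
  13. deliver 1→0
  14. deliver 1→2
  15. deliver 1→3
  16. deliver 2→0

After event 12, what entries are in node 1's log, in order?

e1 propose(0,'q'): 0[coor,t=1,-]
e2 deliver 0→2: 2[part,t=1,-]
e3 deliver 2→0: ·
e4 deliver 0→1: 1[part,t=1,-]
e5 deliver 1→0: ·
e6 deliver 0→3: 3[part,t=1,-]
e7 deliver 3→0: 0[coor,t=1,q]
e8 deliver 0→3: 3[part,t=1,q]
e9 timeout(0): 0[coor,t=2,q]
e10 deliver 0→2: 2[part,t=1,q]
e11 deliver 2→0: ·
e12 deliver 3→0: ·

empty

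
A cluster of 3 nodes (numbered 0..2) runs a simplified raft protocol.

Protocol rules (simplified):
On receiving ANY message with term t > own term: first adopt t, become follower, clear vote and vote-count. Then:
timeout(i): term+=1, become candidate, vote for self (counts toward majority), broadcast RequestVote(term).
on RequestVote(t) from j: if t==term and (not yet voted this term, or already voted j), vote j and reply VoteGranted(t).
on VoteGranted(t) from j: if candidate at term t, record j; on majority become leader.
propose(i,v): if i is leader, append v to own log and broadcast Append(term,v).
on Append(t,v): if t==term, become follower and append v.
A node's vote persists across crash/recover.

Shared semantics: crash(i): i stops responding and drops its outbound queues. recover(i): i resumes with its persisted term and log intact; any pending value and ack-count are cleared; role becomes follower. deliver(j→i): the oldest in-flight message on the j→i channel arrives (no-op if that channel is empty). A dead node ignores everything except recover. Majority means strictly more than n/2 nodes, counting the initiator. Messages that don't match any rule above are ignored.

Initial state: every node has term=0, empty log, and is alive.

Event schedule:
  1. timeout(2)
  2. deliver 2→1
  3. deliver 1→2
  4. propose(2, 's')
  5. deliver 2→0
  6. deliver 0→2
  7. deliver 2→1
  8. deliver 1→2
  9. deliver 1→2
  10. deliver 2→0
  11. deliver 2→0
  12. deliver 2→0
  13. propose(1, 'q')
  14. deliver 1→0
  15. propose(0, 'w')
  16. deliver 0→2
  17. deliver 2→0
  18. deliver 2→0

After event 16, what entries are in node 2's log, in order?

s

e1 timeout(2): 2[cand,t=1,-]
e2 deliver 2→1: 1[foll,t=1,-]
e3 deliver 1→2: 2[lead,t=1,-]
e4 propose(2,'s'): 2[lead,t=1,s]
e5 deliver 2→0: 0[foll,t=1,-]
e6 deliver 0→2: ·
e7 deliver 2→1: 1[foll,t=1,s]
e8 deliver 1→2: ·
e9 deliver 1→2: ·
e10 deliver 2→0: 0[foll,t=1,s]
e11 deliver 2→0: ·
e12 deliver 2→0: ·
e13 propose(1,'q'): ·
e14 deliver 1→0: ·
e15 propose(0,'w'): ·
e16 deliver 0→2: ·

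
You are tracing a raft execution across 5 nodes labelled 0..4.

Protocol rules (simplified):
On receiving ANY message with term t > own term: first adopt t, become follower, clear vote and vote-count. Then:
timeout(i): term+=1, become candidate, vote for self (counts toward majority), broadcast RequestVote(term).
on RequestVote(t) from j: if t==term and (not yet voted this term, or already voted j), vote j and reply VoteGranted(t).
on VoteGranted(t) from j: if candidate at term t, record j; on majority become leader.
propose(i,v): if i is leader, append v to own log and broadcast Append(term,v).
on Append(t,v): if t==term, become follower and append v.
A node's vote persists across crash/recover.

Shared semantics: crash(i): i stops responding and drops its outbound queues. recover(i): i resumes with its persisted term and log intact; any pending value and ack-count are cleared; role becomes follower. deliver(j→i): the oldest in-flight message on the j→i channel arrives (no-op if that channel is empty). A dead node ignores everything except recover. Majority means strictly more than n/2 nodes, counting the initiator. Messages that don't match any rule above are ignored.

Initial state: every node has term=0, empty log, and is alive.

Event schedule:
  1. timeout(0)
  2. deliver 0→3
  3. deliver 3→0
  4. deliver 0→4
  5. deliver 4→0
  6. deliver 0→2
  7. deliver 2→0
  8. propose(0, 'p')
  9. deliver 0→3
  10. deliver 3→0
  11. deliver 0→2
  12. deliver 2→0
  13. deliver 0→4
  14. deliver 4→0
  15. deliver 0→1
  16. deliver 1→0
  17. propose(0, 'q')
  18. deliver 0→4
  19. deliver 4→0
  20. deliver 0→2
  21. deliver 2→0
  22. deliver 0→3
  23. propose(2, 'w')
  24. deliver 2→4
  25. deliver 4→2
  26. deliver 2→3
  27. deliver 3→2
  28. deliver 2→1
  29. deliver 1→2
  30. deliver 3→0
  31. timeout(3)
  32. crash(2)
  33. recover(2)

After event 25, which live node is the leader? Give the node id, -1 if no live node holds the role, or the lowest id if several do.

[1] timeout(0) → N0(cand t1 [-])
[2] deliver 0→3 → N3(foll t1 [-])
[3] deliver 3→0 → ∅
[4] deliver 0→4 → N4(foll t1 [-])
[5] deliver 4→0 → N0(lead t1 [-])
[6] deliver 0→2 → N2(foll t1 [-])
[7] deliver 2→0 → ∅
[8] propose(0,'p') → N0(lead t1 [p])
[9] deliver 0→3 → N3(foll t1 [p])
[10] deliver 3→0 → ∅
[11] deliver 0→2 → N2(foll t1 [p])
[12] deliver 2→0 → ∅
[13] deliver 0→4 → N4(foll t1 [p])
[14] deliver 4→0 → ∅
[15] deliver 0→1 → N1(foll t1 [-])
[16] deliver 1→0 → ∅
[17] propose(0,'q') → N0(lead t1 [p,q])
[18] deliver 0→4 → N4(foll t1 [p,q])
[19] deliver 4→0 → ∅
[20] deliver 0→2 → N2(foll t1 [p,q])
[21] deliver 2→0 → ∅
[22] deliver 0→3 → N3(foll t1 [p,q])
[23] propose(2,'w') → ∅
[24] deliver 2→4 → ∅
[25] deliver 4→2 → ∅

0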